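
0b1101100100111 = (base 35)5NL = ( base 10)6951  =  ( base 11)524a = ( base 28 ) 8O7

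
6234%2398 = 1438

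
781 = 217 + 564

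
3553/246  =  3553/246 =14.44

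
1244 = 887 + 357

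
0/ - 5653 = 0/1= - 0.00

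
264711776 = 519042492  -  254330716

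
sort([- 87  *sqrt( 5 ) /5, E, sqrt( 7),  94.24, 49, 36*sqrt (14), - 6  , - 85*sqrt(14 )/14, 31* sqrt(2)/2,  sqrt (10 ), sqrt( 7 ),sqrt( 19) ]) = [ -87*sqrt(5) /5, - 85*sqrt( 14)/14, - 6,  sqrt( 7 ),sqrt(7),E,sqrt( 10),  sqrt ( 19 ), 31*sqrt(2)/2,49, 94.24, 36*sqrt(14) ] 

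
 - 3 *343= -1029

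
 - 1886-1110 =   -  2996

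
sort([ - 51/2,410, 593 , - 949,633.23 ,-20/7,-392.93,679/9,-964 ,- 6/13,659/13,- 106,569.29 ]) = [ - 964,  -  949,-392.93, - 106 ,-51/2, - 20/7,-6/13,659/13,679/9,410, 569.29,593, 633.23]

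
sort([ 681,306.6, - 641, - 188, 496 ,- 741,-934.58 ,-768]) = [ - 934.58, - 768, - 741, - 641, - 188,306.6,496,681]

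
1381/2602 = 1381/2602 =0.53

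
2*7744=15488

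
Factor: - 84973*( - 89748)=7626156804=2^2*3^4*7^1*61^1*199^1*277^1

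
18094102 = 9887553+8206549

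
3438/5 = 687 + 3/5 = 687.60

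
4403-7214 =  - 2811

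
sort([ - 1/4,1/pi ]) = [ - 1/4, 1/pi ] 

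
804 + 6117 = 6921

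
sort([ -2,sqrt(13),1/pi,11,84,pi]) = [ - 2,1/pi, pi, sqrt(13),11,84]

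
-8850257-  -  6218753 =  - 2631504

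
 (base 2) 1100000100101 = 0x1825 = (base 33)5ma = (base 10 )6181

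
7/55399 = 7/55399= 0.00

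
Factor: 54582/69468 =11/14 = 2^( - 1)*7^ ( - 1 )*11^1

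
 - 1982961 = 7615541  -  9598502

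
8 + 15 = 23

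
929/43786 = 929/43786 = 0.02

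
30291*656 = 19870896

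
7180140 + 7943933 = 15124073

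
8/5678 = 4/2839 = 0.00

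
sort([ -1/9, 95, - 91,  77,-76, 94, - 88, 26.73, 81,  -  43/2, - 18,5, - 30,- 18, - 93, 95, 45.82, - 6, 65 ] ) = [ - 93 ,-91,- 88, - 76, - 30, - 43/2, - 18, - 18,-6, - 1/9 , 5, 26.73, 45.82, 65, 77, 81, 94,95, 95 ]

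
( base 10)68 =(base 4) 1010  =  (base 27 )2E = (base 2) 1000100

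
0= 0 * 725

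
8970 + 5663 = 14633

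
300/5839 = 300/5839  =  0.05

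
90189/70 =90189/70= 1288.41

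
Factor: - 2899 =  - 13^1*223^1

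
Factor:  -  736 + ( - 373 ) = -1109  =  -1109^1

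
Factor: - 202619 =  - 53^1 * 3823^1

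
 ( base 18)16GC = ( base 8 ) 17614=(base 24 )e0c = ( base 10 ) 8076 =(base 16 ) 1f8c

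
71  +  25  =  96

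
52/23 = 2+6/23 = 2.26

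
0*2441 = 0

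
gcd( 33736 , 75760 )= 8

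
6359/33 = 192 + 23/33=192.70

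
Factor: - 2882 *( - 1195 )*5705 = 19647962950= 2^1*5^2*7^1 * 11^1*131^1*163^1*239^1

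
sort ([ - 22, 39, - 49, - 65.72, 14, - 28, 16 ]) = [ - 65.72, - 49, - 28,- 22,14, 16,39]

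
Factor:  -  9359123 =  - 9359123^1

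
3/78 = 1/26= 0.04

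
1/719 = 1/719 = 0.00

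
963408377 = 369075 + 963039302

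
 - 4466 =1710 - 6176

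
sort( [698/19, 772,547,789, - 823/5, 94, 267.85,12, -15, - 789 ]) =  [ - 789,-823/5,-15,12 , 698/19,94,267.85, 547,772, 789]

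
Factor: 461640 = 2^3*3^1*5^1* 3847^1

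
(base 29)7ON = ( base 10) 6606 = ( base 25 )ae6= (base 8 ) 14716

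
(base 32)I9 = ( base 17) 207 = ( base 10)585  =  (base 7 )1464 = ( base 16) 249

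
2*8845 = 17690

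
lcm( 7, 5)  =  35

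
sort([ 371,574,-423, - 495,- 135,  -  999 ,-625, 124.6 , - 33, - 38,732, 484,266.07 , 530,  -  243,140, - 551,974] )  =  [ - 999, - 625, - 551, - 495, - 423 ,  -  243, - 135, - 38, - 33, 124.6, 140,266.07,371 , 484, 530,574, 732, 974 ]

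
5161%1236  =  217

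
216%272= 216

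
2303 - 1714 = 589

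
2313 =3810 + -1497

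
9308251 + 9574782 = 18883033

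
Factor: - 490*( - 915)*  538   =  2^2*3^1* 5^2 * 7^2*61^1*269^1  =  241212300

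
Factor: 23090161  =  23090161^1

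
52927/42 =1260 + 1/6 = 1260.17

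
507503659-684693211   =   - 177189552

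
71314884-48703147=22611737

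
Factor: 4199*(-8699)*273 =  - 9971898573 =-3^1*7^1 *13^2 * 17^1 * 19^1  *  8699^1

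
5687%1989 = 1709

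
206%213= 206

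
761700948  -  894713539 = -133012591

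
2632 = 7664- 5032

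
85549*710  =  60739790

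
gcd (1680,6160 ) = 560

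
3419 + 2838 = 6257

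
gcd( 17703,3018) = 3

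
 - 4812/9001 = - 4812/9001=- 0.53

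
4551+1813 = 6364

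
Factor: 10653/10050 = 53/50 = 2^(-1 )* 5^( - 2 )*53^1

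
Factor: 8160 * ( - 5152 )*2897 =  - 121790807040 = - 2^10*3^1*5^1*7^1*17^1*23^1*2897^1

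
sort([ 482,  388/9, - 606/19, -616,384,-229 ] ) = [ - 616,-229,-606/19 , 388/9 , 384,482 ]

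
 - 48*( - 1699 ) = 81552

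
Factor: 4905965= 5^1*73^1*13441^1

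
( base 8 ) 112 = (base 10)74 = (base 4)1022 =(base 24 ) 32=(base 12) 62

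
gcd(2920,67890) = 730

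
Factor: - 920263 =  - 920263^1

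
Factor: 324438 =2^1*3^1*23^1 * 2351^1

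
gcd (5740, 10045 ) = 1435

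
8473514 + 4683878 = 13157392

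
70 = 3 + 67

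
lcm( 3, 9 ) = 9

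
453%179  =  95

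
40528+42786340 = 42826868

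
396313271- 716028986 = -319715715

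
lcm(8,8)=8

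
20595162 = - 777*(-26506)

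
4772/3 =4772/3 = 1590.67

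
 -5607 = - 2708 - 2899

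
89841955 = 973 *92335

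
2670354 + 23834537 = 26504891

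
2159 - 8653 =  - 6494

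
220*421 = 92620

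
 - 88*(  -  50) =4400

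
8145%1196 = 969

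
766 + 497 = 1263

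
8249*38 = 313462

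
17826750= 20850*855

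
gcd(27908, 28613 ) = 1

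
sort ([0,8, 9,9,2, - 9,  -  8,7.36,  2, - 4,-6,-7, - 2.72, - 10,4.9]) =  [ - 10,-9,- 8, - 7,  -  6, -4 , - 2.72 , 0,2,2,4.9,7.36,8, 9,9]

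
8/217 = 8/217 = 0.04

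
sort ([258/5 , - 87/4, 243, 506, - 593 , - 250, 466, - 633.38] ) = [-633.38, - 593, - 250, - 87/4, 258/5, 243, 466 , 506] 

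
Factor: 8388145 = 5^1*223^1 * 7523^1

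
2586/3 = 862 = 862.00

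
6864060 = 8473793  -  1609733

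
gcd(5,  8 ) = 1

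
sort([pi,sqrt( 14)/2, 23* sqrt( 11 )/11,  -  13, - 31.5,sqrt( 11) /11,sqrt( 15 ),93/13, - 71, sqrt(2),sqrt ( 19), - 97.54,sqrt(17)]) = [ - 97.54,-71, - 31.5, - 13, sqrt( 11)/11,sqrt(2), sqrt ( 14)/2, pi,sqrt(15),sqrt(17),sqrt(19 ) , 23*sqrt(11) /11 , 93/13]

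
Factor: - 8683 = - 19^1 * 457^1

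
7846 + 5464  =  13310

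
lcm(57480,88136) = 1322040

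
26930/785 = 34 + 48/157 = 34.31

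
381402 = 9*42378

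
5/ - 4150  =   - 1 + 829/830= -0.00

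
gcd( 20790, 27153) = 63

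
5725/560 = 10  +  25/112 =10.22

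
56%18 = 2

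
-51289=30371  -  81660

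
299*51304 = 15339896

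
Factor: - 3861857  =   - 3861857^1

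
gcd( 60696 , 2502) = 18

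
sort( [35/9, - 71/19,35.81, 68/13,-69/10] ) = [ - 69/10, - 71/19,35/9, 68/13,  35.81 ]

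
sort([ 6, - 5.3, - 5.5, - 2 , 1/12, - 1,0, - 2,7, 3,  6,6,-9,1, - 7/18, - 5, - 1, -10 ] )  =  [ - 10, - 9, - 5.5, -5.3, - 5, - 2, - 2, - 1, -1, - 7/18,0  ,  1/12,1,3,6, 6,6,7 ] 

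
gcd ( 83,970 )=1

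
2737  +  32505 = 35242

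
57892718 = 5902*9809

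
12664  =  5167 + 7497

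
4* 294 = 1176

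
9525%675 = 75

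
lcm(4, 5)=20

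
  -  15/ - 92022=5/30674 = 0.00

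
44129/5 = 44129/5 = 8825.80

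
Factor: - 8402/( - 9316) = 4201/4658=2^( - 1 )*17^( - 1 )*137^( -1)*4201^1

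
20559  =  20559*1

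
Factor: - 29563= - 17^1*37^1*47^1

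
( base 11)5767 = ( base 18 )156F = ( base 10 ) 7575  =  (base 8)16627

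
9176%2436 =1868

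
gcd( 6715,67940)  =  395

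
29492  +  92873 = 122365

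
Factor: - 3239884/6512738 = -1619942/3256369=- 2^1*239^1*3389^1* 3256369^(-1 )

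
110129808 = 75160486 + 34969322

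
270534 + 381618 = 652152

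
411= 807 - 396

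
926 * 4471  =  4140146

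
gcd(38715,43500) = 435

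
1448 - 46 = 1402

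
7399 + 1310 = 8709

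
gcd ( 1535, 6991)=1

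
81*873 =70713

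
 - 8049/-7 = 8049/7 = 1149.86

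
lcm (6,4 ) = 12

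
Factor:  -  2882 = -2^1*11^1*131^1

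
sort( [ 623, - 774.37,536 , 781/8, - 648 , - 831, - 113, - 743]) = [ - 831, - 774.37,-743, - 648, - 113,781/8, 536, 623 ]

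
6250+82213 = 88463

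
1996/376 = 5 + 29/94=5.31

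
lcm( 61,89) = 5429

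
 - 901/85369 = - 901/85369=   -  0.01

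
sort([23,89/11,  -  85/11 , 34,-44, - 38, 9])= [ - 44  ,  -  38, - 85/11, 89/11,9,23, 34] 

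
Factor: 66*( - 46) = - 2^2* 3^1*11^1*23^1 =- 3036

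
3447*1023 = 3526281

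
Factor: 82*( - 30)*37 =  - 91020 = - 2^2 * 3^1*5^1*37^1*41^1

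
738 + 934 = 1672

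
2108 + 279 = 2387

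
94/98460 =47/49230 = 0.00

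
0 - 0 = 0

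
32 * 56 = 1792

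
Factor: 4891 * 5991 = 3^1*67^1*73^1* 1997^1 = 29301981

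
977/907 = 977/907 = 1.08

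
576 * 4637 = 2670912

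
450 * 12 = 5400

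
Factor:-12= - 2^2*3^1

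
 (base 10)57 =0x39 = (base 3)2010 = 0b111001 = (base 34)1N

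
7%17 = 7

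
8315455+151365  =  8466820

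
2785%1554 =1231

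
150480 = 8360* 18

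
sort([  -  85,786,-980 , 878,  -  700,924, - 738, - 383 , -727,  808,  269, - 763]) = [ - 980, -763, - 738,  -  727, - 700, -383 , - 85, 269,786, 808,878,924 ]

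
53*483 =25599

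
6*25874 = 155244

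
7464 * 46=343344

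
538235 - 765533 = -227298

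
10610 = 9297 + 1313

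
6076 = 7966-1890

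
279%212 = 67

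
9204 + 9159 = 18363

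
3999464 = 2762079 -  - 1237385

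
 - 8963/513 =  - 18 + 271/513  =  -17.47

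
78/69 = 1 + 3/23 = 1.13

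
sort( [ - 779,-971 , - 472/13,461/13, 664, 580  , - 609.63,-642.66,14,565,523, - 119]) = [ - 971, - 779,  -  642.66,-609.63, - 119,- 472/13,  14, 461/13,523,565,580,664] 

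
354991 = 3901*91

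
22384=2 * 11192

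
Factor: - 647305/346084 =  - 2^(-2 )*5^1*31^( - 1 ) * 2791^(  -  1) * 129461^1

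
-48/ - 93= 16/31= 0.52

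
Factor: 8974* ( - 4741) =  - 42545734  =  - 2^1*7^1 * 11^1*431^1*641^1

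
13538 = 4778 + 8760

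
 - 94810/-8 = 47405/4 = 11851.25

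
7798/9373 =1114/1339  =  0.83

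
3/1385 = 3/1385 = 0.00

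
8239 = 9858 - 1619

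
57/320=57/320 = 0.18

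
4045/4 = 4045/4=1011.25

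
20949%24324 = 20949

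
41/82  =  1/2 =0.50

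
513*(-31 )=  -  15903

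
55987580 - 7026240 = 48961340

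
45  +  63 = 108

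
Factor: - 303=  -  3^1*101^1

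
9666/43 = 9666/43 = 224.79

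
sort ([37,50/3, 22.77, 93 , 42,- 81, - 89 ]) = [ - 89, - 81,50/3,  22.77,37, 42,93]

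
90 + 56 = 146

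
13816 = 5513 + 8303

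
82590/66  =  13765/11 = 1251.36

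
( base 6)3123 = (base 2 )1010111011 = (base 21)1C6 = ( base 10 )699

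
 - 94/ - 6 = 15 + 2/3 = 15.67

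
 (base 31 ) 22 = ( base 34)1u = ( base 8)100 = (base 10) 64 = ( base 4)1000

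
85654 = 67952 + 17702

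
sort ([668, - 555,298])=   [ -555 , 298, 668]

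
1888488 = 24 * 78687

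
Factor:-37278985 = -5^1*89^1*83773^1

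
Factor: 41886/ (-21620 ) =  - 20943/10810 = - 2^ (-1 ) * 3^2*5^(  -  1)*13^1 * 23^( -1 ) *47^( - 1)*179^1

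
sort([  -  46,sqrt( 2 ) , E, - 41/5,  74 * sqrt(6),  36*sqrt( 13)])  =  [-46, - 41/5,  sqrt(2 ), E,36*sqrt(13),  74*sqrt( 6) ]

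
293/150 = 293/150 = 1.95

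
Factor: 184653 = 3^3 * 7^1*977^1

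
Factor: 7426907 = 23^1*137^1*2357^1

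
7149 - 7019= 130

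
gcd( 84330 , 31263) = 3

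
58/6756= 29/3378  =  0.01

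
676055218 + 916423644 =1592478862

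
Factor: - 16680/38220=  - 2^1*7^ ( - 2)*13^(  -  1 )*139^1=- 278/637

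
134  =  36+98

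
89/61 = 89/61 =1.46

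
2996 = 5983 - 2987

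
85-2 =83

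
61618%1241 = 809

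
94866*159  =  15083694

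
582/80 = 7 + 11/40  =  7.28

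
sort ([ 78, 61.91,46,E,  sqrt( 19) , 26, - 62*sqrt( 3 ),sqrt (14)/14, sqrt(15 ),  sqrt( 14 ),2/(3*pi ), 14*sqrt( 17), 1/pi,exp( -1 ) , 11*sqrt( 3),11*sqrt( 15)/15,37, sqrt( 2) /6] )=[  -  62*sqrt(3),2/ ( 3*pi ),sqrt(2 )/6, sqrt( 14)/14, 1/pi , exp( - 1 ), E,11*sqrt( 15) /15,  sqrt(14 ),sqrt(15 ), sqrt(19),11*sqrt( 3) , 26 , 37,46,14*sqrt(17), 61.91 , 78 ] 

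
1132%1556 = 1132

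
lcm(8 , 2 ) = 8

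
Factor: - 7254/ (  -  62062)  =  9/77 = 3^2*7^( - 1) * 11^( - 1)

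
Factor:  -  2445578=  - 2^1*1222789^1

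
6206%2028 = 122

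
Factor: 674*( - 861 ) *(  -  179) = 103876206 = 2^1*3^1*7^1*41^1 * 179^1*337^1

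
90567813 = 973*93081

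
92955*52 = 4833660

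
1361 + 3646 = 5007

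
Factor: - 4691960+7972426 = 3280466 = 2^1*7^1* 234319^1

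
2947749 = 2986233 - 38484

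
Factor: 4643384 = 2^3*73^1*7951^1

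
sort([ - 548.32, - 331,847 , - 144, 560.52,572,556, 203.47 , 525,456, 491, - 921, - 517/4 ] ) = [-921 ,- 548.32, - 331,- 144, - 517/4, 203.47,456,491 , 525 , 556,560.52, 572, 847]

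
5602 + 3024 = 8626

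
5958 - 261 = 5697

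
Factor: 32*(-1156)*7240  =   - 2^10*5^1*17^2*181^1=- 267822080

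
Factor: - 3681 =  - 3^2*409^1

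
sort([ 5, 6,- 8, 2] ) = [ - 8,2,5, 6 ]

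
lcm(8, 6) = 24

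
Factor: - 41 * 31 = -31^1*41^1 = - 1271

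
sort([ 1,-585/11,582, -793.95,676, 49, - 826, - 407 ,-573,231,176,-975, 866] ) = [-975, - 826, - 793.95, -573, - 407,-585/11,1,49,176, 231, 582, 676 , 866]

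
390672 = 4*97668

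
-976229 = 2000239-2976468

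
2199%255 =159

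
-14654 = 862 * ( -17)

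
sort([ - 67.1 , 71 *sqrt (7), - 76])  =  [  -  76, - 67.1 , 71*sqrt( 7) ]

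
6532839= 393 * 16623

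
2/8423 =2/8423 = 0.00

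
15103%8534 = 6569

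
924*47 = 43428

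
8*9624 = 76992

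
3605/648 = 3605/648 = 5.56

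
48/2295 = 16/765  =  0.02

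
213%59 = 36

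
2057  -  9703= -7646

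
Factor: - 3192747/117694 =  - 2^( - 1)*3^1* 83^ ( - 1)*347^1* 709^( - 1)*3067^1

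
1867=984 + 883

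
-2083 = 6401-8484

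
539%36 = 35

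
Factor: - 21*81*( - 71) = 3^5*7^1*71^1 = 120771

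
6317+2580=8897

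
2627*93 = 244311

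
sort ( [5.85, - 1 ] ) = [ - 1,5.85]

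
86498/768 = 43249/384=112.63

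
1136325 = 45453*25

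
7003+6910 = 13913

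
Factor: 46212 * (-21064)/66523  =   - 973409568/66523 = - 2^5*3^1 * 2633^1*3851^1 * 66523^( - 1) 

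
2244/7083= 748/2361 =0.32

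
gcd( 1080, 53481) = 3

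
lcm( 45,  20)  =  180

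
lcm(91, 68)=6188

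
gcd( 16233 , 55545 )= 21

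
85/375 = 17/75 = 0.23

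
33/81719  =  3/7429 = 0.00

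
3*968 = 2904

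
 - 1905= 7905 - 9810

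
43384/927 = 46 + 742/927 = 46.80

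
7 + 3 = 10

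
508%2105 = 508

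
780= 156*5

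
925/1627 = 925/1627 = 0.57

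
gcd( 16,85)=1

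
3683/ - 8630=-3683/8630=- 0.43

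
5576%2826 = 2750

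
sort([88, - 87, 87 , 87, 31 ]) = [ - 87 , 31, 87,87,88 ] 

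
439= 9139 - 8700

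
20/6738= 10/3369 = 0.00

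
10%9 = 1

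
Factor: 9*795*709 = 5072895 = 3^3 * 5^1*53^1  *709^1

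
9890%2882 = 1244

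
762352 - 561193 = 201159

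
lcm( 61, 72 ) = 4392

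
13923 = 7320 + 6603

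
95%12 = 11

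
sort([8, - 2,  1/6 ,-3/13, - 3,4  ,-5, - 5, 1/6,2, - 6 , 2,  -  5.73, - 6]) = [ - 6, - 6, - 5.73, - 5,-5, - 3, - 2, - 3/13,  1/6,  1/6, 2,2, 4,8]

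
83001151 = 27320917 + 55680234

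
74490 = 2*37245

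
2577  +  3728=6305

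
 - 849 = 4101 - 4950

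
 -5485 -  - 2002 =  - 3483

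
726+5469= 6195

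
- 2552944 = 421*( - 6064)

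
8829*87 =768123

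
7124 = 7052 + 72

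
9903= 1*9903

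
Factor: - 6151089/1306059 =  - 7^1 * 17^( - 1) * 25609^( - 1)*292909^1 =- 2050363/435353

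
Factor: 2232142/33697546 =11^1 * 241^1*421^1*2309^(  -  1)*7297^( - 1 )  =  1116071/16848773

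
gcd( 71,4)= 1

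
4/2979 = 4/2979=0.00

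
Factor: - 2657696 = - 2^5 * 23^2*157^1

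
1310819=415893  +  894926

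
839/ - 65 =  - 13  +  6/65 = - 12.91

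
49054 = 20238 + 28816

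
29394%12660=4074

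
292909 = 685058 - 392149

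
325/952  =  325/952 = 0.34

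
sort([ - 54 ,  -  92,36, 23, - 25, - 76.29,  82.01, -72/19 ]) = [-92, - 76.29,-54, - 25,-72/19, 23,  36,82.01 ]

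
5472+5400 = 10872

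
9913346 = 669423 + 9243923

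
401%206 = 195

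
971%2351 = 971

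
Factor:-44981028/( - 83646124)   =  3^3* 23^( - 1 )*701^(  -  1)*1297^( - 1 )*416491^1 = 11245257/20911531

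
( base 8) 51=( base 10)41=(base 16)29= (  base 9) 45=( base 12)35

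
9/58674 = 3/19558 = 0.00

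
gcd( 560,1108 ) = 4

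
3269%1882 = 1387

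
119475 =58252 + 61223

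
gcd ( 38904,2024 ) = 8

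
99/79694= 99/79694 =0.00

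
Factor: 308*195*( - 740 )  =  -44444400 = - 2^4 * 3^1*5^2*7^1*11^1*13^1*37^1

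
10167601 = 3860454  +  6307147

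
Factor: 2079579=3^1*139^1*4987^1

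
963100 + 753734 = 1716834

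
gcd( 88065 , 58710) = 29355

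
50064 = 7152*7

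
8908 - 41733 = - 32825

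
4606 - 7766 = -3160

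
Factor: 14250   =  2^1* 3^1*5^3*19^1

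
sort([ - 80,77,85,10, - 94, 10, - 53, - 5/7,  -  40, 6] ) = [ - 94, - 80, - 53, - 40, - 5/7 , 6, 10,10,77 , 85] 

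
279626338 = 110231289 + 169395049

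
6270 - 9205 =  - 2935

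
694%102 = 82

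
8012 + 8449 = 16461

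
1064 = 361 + 703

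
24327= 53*459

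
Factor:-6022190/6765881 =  - 2^1*5^1 * 17^(- 1 ) * 19^ (-1)*337^1*1787^1*20947^ ( - 1)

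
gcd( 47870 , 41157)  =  1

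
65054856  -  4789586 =60265270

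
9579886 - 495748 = 9084138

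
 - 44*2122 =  -93368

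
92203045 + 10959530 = 103162575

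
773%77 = 3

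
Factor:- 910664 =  - 2^3 * 67^1*1699^1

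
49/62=49/62 = 0.79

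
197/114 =1 + 83/114  =  1.73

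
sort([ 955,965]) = [955, 965]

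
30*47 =1410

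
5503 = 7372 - 1869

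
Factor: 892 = 2^2*223^1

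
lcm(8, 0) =0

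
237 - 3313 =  - 3076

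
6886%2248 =142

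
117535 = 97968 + 19567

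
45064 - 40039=5025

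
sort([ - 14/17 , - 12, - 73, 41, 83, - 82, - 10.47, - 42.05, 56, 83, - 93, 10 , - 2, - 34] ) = [ - 93, -82 , - 73,  -  42.05,-34, - 12, - 10.47, - 2, - 14/17, 10,  41, 56,83, 83]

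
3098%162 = 20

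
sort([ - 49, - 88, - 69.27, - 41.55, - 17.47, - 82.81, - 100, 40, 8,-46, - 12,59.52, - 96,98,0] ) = [ - 100, - 96, - 88,-82.81, - 69.27, - 49, - 46, - 41.55, - 17.47,-12 , 0,8, 40 , 59.52,98]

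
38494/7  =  5499 + 1/7 = 5499.14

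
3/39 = 1/13 = 0.08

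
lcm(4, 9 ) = 36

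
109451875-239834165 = -130382290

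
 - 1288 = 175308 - 176596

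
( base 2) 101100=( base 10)44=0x2C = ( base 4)230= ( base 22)20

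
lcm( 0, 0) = 0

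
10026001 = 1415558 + 8610443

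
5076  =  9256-4180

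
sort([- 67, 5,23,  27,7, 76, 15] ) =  [ - 67,5,7 , 15,23, 27, 76]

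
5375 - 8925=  -3550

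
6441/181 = 6441/181 = 35.59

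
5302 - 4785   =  517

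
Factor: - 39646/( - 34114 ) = 37^(  -  1)*43^1  =  43/37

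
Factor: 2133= 3^3*79^1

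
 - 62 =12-74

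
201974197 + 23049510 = 225023707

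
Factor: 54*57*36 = 110808 = 2^3*3^6*19^1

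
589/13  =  45 + 4/13 = 45.31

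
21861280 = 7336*2980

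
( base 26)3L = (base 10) 99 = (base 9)120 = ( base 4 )1203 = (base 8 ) 143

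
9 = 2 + 7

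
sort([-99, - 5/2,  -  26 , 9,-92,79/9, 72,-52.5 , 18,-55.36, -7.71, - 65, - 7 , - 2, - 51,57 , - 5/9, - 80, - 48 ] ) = [ - 99, - 92, - 80, - 65,-55.36, - 52.5,-51,-48, - 26,-7.71, - 7, - 5/2, - 2,-5/9,79/9 , 9,18,57, 72]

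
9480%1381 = 1194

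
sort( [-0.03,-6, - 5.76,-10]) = [-10, - 6, -5.76, - 0.03 ] 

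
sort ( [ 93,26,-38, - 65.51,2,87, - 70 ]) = [-70,-65.51, - 38, 2, 26,  87, 93]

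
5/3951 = 5/3951 = 0.00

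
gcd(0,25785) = 25785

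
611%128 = 99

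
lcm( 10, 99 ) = 990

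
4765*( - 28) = - 133420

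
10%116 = 10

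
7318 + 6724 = 14042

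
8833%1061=345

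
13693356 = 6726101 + 6967255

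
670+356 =1026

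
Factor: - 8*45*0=0^1 = 0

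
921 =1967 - 1046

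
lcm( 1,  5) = 5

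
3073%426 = 91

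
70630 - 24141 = 46489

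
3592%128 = 8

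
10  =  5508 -5498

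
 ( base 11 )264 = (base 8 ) 470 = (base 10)312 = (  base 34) 96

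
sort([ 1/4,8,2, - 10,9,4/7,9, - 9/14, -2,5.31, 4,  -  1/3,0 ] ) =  [ - 10 , - 2,-9/14, - 1/3, 0,1/4,4/7,2 , 4, 5.31, 8, 9,9]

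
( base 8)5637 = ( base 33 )2o5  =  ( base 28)3m7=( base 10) 2975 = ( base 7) 11450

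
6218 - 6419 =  - 201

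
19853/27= 19853/27=735.30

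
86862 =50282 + 36580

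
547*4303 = 2353741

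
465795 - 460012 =5783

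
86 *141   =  12126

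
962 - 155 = 807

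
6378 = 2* 3189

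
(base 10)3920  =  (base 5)111140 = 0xf50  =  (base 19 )ag6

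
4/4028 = 1/1007 = 0.00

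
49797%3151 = 2532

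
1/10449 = 1/10449 = 0.00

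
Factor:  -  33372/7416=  - 2^( - 1)*3^2   =  - 9/2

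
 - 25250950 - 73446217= - 98697167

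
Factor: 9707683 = 59^1*137^1*1201^1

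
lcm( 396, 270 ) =5940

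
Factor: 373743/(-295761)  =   - 3^1*131^1*311^( - 1) = - 393/311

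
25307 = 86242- 60935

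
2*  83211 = 166422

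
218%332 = 218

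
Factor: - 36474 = -2^1*3^1* 6079^1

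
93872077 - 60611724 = 33260353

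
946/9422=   473/4711 = 0.10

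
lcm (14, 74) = 518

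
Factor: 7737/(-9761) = -3^1*43^(-1) * 227^( - 1)*2579^1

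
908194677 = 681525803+226668874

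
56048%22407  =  11234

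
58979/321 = 183 + 236/321=183.74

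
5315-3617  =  1698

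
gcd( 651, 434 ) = 217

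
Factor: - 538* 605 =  - 325490=- 2^1 * 5^1 * 11^2 * 269^1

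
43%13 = 4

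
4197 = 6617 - 2420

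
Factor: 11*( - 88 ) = - 2^3*11^2 = - 968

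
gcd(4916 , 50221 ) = 1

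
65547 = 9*7283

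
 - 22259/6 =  - 3710 + 1/6 = -3709.83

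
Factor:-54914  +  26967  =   - 27947  =  -27947^1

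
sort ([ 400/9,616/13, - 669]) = [ - 669,400/9,616/13]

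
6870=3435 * 2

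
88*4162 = 366256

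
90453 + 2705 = 93158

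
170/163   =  1+ 7/163 = 1.04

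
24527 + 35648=60175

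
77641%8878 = 6617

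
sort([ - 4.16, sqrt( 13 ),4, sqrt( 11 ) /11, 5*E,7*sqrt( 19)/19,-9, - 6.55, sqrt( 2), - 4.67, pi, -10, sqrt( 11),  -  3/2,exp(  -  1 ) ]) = [ - 10, - 9,- 6.55,-4.67,-4.16, - 3/2, sqrt(11 ) /11, exp( - 1), sqrt( 2), 7*sqrt(19 )/19  ,  pi , sqrt( 11 ), sqrt( 13), 4, 5*E ] 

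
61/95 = 61/95 = 0.64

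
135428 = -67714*( - 2) 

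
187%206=187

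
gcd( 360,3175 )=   5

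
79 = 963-884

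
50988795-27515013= 23473782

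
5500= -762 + 6262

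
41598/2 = 20799 = 20799.00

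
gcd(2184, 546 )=546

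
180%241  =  180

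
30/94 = 15/47 = 0.32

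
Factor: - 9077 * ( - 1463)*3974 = 52773333074 = 2^1*7^1*11^1*19^1*29^1*313^1 * 1987^1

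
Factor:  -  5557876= - 2^2*1389469^1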